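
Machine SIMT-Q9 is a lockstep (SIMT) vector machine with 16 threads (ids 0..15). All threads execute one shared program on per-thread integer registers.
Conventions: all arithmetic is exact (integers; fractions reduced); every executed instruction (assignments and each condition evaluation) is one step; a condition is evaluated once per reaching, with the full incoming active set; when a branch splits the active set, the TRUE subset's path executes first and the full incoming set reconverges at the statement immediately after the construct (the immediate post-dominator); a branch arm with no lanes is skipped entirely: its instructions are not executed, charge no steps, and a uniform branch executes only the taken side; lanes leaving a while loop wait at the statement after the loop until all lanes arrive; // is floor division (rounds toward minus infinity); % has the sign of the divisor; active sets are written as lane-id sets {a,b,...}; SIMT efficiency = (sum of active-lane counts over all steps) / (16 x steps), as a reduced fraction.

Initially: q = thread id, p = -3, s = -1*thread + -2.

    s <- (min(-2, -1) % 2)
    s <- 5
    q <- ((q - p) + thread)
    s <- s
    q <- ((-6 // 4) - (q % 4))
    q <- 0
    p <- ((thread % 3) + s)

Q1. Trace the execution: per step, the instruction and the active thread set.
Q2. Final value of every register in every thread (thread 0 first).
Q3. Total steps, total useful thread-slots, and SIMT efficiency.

step 0: s <- (min(-2, -1) % 2)       {0,1,2,3,4,5,6,7,8,9,10,11,12,13,14,15}
step 1: s <- 5                       {0,1,2,3,4,5,6,7,8,9,10,11,12,13,14,15}
step 2: q <- ((q - p) + thread)      {0,1,2,3,4,5,6,7,8,9,10,11,12,13,14,15}
step 3: s <- s                       {0,1,2,3,4,5,6,7,8,9,10,11,12,13,14,15}
step 4: q <- ((-6 // 4) - (q % 4))   {0,1,2,3,4,5,6,7,8,9,10,11,12,13,14,15}
step 5: q <- 0                       {0,1,2,3,4,5,6,7,8,9,10,11,12,13,14,15}
step 6: p <- ((thread % 3) + s)      {0,1,2,3,4,5,6,7,8,9,10,11,12,13,14,15}

Answer: 7 steps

q: 0,0,0,0,0,0,0,0,0,0,0,0,0,0,0,0
p: 5,6,7,5,6,7,5,6,7,5,6,7,5,6,7,5
s: 5,5,5,5,5,5,5,5,5,5,5,5,5,5,5,5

steps = 7; useful = 112; efficiency = 112/112 = 1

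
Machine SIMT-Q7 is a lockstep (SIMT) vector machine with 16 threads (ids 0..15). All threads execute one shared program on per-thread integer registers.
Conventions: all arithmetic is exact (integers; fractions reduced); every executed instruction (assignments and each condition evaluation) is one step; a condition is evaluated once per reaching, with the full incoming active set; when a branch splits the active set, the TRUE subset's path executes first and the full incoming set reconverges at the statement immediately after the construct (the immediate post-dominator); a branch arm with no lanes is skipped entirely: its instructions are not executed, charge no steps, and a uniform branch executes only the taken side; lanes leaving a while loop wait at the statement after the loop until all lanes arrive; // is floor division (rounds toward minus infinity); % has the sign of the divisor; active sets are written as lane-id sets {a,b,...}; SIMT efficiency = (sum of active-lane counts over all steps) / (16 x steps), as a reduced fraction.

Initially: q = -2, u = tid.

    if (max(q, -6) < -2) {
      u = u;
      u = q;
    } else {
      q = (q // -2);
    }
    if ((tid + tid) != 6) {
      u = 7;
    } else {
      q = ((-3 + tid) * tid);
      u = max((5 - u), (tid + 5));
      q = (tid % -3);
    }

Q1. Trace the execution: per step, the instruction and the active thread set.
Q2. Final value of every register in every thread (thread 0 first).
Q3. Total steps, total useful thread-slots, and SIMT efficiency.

step 0: eval (max(q, -6) < -2)       {0,1,2,3,4,5,6,7,8,9,10,11,12,13,14,15}
step 1: q <- (q // -2)               {0,1,2,3,4,5,6,7,8,9,10,11,12,13,14,15}
step 2: eval ((tid + tid) != 6)      {0,1,2,3,4,5,6,7,8,9,10,11,12,13,14,15}
step 3: u <- 7                       {0,1,2,4,5,6,7,8,9,10,11,12,13,14,15}
step 4: q <- ((-3 + tid) * tid)      {3}
step 5: u <- max((5 - u), (tid + 5)) {3}
step 6: q <- (tid % -3)              {3}

Answer: 7 steps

q: 1,1,1,0,1,1,1,1,1,1,1,1,1,1,1,1
u: 7,7,7,8,7,7,7,7,7,7,7,7,7,7,7,7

steps = 7; useful = 66; efficiency = 66/112 = 33/56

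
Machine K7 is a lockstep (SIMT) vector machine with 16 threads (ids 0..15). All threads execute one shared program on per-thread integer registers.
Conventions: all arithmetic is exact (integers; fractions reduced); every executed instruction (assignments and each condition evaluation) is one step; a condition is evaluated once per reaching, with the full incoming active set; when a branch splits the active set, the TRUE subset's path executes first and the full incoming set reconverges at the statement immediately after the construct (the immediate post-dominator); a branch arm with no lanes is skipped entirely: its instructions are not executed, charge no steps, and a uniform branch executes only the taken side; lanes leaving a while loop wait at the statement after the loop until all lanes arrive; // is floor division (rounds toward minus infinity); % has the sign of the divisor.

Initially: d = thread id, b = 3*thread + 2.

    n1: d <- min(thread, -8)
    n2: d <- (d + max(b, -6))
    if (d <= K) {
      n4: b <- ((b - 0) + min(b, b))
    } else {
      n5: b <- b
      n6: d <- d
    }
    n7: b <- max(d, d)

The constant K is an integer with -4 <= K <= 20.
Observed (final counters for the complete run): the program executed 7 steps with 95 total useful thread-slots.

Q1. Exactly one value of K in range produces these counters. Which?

Answer: K = -4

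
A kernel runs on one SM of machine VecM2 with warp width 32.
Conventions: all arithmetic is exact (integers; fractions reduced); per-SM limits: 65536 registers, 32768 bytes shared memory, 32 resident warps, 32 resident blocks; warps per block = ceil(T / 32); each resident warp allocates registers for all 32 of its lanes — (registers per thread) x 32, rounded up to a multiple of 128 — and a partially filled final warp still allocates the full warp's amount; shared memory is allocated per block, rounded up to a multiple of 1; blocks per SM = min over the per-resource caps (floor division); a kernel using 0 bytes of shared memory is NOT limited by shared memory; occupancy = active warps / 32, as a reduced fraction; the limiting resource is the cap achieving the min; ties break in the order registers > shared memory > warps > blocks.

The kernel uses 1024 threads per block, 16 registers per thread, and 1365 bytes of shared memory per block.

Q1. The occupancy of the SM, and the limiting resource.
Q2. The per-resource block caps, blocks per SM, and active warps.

Answer: occupancy 1, limited by warps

registers: 4 blocks
shared memory: 24 blocks
warps: 1 block
blocks: 32 blocks

Answer: 1 block, 32 active warps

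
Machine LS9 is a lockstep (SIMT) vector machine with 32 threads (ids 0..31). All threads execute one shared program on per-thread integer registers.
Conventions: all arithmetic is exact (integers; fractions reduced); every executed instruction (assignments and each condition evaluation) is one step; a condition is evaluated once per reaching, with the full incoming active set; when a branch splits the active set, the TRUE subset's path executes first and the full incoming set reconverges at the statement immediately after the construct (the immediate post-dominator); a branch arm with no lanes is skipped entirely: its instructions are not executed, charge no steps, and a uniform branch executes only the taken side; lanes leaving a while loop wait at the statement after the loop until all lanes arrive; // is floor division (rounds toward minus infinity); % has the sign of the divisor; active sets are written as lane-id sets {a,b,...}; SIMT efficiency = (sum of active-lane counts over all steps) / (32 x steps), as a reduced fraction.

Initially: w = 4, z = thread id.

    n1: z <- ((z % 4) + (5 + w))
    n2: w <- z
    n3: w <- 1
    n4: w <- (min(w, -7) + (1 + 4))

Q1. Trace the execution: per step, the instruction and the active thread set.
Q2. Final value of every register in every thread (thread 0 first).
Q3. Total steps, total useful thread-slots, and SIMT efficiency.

step 0: z <- ((z % 4) + (5 + w))     {0,1,2,3,4,5,6,7,8,9,10,11,12,13,14,15,16,17,18,19,20,21,22,23,24,25,26,27,28,29,30,31}
step 1: w <- z                       {0,1,2,3,4,5,6,7,8,9,10,11,12,13,14,15,16,17,18,19,20,21,22,23,24,25,26,27,28,29,30,31}
step 2: w <- 1                       {0,1,2,3,4,5,6,7,8,9,10,11,12,13,14,15,16,17,18,19,20,21,22,23,24,25,26,27,28,29,30,31}
step 3: w <- (min(w, -7) + (1 + 4))  {0,1,2,3,4,5,6,7,8,9,10,11,12,13,14,15,16,17,18,19,20,21,22,23,24,25,26,27,28,29,30,31}

Answer: 4 steps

w: -2,-2,-2,-2,-2,-2,-2,-2,-2,-2,-2,-2,-2,-2,-2,-2,-2,-2,-2,-2,-2,-2,-2,-2,-2,-2,-2,-2,-2,-2,-2,-2
z: 9,10,11,12,9,10,11,12,9,10,11,12,9,10,11,12,9,10,11,12,9,10,11,12,9,10,11,12,9,10,11,12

steps = 4; useful = 128; efficiency = 128/128 = 1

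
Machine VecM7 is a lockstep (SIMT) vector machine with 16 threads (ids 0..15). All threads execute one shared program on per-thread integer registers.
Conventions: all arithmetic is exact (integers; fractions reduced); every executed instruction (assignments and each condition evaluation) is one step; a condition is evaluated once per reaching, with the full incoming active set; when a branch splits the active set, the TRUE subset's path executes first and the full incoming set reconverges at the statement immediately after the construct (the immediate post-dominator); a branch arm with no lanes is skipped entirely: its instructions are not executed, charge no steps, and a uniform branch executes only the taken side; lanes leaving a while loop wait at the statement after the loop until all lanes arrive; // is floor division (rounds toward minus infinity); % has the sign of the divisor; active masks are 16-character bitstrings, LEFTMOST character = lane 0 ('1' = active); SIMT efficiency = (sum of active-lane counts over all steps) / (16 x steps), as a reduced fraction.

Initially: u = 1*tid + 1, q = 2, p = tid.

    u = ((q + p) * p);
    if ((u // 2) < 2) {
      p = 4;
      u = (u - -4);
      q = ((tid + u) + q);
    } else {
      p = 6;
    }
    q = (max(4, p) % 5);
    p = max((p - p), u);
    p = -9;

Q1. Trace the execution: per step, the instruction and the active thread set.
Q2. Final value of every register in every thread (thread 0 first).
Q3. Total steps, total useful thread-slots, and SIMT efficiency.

step 0: u <- ((q + p) * p)           1111111111111111
step 1: eval ((u // 2) < 2)          1111111111111111
step 2: p <- 4                       1100000000000000
step 3: u <- (u - -4)                1100000000000000
step 4: q <- ((tid + u) + q)         1100000000000000
step 5: p <- 6                       0011111111111111
step 6: q <- (max(4, p) % 5)         1111111111111111
step 7: p <- max((p - p), u)         1111111111111111
step 8: p <- -9                      1111111111111111

Answer: 9 steps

u: 4,7,8,15,24,35,48,63,80,99,120,143,168,195,224,255
q: 4,4,1,1,1,1,1,1,1,1,1,1,1,1,1,1
p: -9,-9,-9,-9,-9,-9,-9,-9,-9,-9,-9,-9,-9,-9,-9,-9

steps = 9; useful = 100; efficiency = 100/144 = 25/36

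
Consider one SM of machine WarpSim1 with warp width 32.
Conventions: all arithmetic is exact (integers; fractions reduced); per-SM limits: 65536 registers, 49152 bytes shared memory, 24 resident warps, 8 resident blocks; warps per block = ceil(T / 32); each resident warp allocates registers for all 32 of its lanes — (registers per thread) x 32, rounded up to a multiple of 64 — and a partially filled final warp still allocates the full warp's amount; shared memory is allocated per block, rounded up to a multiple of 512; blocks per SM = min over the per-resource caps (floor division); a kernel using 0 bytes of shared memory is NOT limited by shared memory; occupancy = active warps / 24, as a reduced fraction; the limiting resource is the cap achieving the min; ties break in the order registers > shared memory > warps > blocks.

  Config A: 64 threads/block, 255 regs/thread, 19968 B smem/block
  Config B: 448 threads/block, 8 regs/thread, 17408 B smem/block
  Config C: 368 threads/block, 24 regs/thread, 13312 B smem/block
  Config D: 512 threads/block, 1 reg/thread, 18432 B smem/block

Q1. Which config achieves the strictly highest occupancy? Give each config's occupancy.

occupancies: A 1/6, B 7/12, C 1, D 2/3

Answer: C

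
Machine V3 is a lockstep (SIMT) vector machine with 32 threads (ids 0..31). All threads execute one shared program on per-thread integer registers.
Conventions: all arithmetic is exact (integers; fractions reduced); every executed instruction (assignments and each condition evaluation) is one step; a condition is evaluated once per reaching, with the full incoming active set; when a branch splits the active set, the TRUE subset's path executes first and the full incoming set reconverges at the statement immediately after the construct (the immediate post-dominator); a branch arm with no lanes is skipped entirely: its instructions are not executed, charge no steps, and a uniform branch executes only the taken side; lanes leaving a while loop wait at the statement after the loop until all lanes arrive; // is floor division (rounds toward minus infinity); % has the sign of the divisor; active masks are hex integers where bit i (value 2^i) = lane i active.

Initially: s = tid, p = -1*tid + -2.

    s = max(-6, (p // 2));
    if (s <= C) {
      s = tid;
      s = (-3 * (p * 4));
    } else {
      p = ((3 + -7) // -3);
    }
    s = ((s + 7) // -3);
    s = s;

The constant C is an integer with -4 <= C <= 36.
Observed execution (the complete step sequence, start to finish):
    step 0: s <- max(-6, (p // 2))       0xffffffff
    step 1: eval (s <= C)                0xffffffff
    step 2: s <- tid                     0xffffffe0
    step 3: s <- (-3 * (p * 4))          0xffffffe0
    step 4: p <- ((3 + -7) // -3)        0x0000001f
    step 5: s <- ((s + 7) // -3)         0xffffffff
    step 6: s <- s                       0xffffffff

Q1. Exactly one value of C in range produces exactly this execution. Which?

Answer: C = -4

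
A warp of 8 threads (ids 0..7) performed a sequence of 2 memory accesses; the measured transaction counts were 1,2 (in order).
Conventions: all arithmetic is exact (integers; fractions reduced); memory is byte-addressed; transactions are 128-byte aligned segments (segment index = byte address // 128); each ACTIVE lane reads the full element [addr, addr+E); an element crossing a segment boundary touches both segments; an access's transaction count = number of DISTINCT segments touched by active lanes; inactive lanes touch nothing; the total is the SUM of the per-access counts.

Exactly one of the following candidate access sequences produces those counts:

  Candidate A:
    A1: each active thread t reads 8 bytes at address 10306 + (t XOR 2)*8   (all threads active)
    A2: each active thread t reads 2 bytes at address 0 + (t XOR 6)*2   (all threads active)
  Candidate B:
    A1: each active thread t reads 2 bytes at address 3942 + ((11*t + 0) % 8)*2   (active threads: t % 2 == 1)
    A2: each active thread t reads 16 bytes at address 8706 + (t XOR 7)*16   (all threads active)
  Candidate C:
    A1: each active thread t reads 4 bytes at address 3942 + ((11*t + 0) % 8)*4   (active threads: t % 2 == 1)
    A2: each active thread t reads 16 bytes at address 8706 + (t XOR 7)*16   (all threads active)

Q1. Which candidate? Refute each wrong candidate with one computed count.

A: A1 gives 2 transactions, not 1
C: A1 gives 2 transactions, not 1
B: all counts match (1,2)

Answer: B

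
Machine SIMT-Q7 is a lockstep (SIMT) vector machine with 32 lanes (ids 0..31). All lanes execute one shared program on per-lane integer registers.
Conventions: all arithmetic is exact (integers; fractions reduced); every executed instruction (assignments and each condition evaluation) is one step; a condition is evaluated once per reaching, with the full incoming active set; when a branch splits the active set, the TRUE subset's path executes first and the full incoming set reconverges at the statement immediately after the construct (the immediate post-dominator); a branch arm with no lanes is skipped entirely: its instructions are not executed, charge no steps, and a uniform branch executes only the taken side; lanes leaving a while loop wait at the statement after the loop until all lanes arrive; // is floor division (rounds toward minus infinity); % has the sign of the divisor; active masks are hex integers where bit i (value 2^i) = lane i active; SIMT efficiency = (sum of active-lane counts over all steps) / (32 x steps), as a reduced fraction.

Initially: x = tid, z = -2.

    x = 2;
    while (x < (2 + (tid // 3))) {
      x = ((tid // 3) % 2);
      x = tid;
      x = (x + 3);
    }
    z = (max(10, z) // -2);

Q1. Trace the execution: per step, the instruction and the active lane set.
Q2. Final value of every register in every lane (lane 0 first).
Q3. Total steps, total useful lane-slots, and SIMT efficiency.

step 0: x <- 2                       0xffffffff
step 1: eval (x < (2 + (tid // 3)))  0xffffffff
step 2: x <- ((tid // 3) % 2)        0xfffffff8
step 3: x <- tid                     0xfffffff8
step 4: x <- (x + 3)                 0xfffffff8
step 5: eval (x < (2 + (tid // 3)))  0xfffffff8
step 6: z <- (max(10, z) // -2)      0xffffffff

Answer: 7 steps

x: 2,2,2,6,7,8,9,10,11,12,13,14,15,16,17,18,19,20,21,22,23,24,25,26,27,28,29,30,31,32,33,34
z: -5,-5,-5,-5,-5,-5,-5,-5,-5,-5,-5,-5,-5,-5,-5,-5,-5,-5,-5,-5,-5,-5,-5,-5,-5,-5,-5,-5,-5,-5,-5,-5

steps = 7; useful = 212; efficiency = 212/224 = 53/56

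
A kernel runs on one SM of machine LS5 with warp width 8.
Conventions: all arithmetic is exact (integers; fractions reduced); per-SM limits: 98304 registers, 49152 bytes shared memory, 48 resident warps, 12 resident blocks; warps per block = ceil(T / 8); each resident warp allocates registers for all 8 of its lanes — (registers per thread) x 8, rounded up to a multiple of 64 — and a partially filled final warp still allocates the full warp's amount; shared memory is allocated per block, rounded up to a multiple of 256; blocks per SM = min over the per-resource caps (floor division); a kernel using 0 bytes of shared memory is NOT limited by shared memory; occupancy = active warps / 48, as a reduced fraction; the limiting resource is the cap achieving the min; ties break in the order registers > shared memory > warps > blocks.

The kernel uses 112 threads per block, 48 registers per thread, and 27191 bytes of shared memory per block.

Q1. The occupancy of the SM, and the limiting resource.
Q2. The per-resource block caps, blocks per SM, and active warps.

Answer: occupancy 7/24, limited by shared memory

registers: 18 blocks
shared memory: 1 block
warps: 3 blocks
blocks: 12 blocks

Answer: 1 block, 14 active warps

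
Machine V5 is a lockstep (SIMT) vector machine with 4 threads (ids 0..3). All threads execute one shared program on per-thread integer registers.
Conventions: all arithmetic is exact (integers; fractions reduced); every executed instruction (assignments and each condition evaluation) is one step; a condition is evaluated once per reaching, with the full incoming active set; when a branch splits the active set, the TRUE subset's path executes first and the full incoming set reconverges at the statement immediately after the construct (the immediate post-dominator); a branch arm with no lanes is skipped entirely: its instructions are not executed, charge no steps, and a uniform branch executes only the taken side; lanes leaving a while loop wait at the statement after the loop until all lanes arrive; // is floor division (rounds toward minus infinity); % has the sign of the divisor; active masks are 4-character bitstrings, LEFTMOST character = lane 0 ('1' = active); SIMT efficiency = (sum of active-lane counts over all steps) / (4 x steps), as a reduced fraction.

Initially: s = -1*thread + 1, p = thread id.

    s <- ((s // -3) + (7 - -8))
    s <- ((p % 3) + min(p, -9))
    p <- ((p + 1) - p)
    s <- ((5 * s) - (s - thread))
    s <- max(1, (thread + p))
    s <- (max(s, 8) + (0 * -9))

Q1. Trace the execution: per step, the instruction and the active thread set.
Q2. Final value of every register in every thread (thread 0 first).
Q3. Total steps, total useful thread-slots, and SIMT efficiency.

step 0: s <- ((s // -3) + (7 - -8))  1111
step 1: s <- ((p % 3) + min(p, -9))  1111
step 2: p <- ((p + 1) - p)           1111
step 3: s <- ((5 * s) - (s - thread)) 1111
step 4: s <- max(1, (thread + p))    1111
step 5: s <- (max(s, 8) + (0 * -9))  1111

Answer: 6 steps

s: 8,8,8,8
p: 1,1,1,1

steps = 6; useful = 24; efficiency = 24/24 = 1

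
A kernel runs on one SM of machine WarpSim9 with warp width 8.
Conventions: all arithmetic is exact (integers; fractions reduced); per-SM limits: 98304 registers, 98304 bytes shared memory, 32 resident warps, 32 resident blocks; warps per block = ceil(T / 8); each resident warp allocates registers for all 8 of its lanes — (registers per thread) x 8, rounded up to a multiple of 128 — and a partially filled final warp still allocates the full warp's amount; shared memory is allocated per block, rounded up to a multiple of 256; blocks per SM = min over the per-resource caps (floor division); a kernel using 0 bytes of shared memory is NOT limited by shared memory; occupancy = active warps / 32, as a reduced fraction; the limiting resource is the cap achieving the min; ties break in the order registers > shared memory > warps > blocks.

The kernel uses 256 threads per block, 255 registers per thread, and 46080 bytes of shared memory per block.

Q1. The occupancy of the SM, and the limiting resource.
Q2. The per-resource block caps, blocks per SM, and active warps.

Answer: occupancy 1, limited by registers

registers: 1 block
shared memory: 2 blocks
warps: 1 block
blocks: 32 blocks

Answer: 1 block, 32 active warps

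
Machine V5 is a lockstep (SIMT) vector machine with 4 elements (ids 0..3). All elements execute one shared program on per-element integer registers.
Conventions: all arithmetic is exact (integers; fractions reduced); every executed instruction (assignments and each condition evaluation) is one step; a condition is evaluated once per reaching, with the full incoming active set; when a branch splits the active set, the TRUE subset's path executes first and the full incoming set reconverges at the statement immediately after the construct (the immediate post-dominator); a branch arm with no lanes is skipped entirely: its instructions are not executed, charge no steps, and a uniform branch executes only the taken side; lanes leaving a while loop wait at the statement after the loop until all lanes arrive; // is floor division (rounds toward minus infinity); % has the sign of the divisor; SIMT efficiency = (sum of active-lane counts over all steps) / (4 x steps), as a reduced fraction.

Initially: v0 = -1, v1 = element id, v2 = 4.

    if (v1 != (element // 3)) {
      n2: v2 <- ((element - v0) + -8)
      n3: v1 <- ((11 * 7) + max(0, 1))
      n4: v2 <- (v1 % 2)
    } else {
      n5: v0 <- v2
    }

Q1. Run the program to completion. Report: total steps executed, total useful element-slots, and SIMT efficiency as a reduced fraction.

Answer: 5 steps, 14 useful, 7/10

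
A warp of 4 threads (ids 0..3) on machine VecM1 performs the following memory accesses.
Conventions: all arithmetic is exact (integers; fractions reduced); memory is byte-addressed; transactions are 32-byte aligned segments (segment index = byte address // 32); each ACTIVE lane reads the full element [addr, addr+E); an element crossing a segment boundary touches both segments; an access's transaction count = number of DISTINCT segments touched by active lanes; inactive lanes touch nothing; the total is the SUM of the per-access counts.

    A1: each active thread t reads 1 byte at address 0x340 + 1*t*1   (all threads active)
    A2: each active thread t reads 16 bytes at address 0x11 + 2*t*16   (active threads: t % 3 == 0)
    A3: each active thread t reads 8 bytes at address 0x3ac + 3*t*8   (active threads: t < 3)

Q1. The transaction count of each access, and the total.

A1: 1 transaction
A2: 4 transactions
A3: 3 transactions

Answer: 1,4,3; total 8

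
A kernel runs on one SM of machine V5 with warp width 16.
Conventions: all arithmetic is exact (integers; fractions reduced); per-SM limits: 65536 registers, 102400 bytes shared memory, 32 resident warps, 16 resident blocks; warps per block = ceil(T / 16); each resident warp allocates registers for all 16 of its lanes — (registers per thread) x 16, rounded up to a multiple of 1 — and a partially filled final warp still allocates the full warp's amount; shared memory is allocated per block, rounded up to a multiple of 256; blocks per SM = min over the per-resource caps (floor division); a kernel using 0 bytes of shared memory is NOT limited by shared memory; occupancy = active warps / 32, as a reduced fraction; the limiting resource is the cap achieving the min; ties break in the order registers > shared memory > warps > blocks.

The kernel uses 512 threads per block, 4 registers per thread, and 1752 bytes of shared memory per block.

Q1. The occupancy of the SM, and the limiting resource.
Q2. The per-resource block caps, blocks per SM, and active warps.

Answer: occupancy 1, limited by warps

registers: 32 blocks
shared memory: 57 blocks
warps: 1 block
blocks: 16 blocks

Answer: 1 block, 32 active warps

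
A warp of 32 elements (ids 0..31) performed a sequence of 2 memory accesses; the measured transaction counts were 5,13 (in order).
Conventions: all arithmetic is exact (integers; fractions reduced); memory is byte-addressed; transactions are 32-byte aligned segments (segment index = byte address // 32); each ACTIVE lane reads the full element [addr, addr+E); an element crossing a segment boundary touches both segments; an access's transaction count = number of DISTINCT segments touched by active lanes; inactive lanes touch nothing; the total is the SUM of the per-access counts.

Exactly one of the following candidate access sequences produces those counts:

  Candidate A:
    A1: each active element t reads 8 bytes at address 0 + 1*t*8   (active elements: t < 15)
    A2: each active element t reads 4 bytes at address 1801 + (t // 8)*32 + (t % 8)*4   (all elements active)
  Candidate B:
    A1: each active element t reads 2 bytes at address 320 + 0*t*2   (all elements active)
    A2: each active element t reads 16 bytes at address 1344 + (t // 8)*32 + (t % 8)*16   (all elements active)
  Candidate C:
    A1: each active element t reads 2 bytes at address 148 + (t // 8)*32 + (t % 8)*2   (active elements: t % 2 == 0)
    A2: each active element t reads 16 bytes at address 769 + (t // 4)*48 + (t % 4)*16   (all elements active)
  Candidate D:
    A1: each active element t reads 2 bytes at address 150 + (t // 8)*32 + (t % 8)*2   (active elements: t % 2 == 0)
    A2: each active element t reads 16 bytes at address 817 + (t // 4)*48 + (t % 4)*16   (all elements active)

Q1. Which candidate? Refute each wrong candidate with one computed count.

A: A1 gives 4 transactions, not 5
B: A1 gives 1 transaction, not 5
D: A2 gives 14 transactions, not 13
C: all counts match (5,13)

Answer: C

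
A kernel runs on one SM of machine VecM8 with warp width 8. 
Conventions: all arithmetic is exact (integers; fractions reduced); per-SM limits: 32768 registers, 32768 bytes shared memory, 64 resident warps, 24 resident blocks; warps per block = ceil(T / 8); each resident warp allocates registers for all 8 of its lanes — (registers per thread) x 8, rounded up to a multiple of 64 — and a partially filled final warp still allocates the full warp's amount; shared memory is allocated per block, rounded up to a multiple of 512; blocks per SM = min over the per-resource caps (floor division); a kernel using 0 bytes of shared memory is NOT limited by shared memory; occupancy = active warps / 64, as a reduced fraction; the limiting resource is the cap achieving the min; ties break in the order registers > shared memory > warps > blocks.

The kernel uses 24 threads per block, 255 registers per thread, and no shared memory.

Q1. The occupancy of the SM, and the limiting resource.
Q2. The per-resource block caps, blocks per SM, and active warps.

Answer: occupancy 15/64, limited by registers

registers: 5 blocks
shared memory: no limit (kernel uses none)
warps: 21 blocks
blocks: 24 blocks

Answer: 5 blocks, 15 active warps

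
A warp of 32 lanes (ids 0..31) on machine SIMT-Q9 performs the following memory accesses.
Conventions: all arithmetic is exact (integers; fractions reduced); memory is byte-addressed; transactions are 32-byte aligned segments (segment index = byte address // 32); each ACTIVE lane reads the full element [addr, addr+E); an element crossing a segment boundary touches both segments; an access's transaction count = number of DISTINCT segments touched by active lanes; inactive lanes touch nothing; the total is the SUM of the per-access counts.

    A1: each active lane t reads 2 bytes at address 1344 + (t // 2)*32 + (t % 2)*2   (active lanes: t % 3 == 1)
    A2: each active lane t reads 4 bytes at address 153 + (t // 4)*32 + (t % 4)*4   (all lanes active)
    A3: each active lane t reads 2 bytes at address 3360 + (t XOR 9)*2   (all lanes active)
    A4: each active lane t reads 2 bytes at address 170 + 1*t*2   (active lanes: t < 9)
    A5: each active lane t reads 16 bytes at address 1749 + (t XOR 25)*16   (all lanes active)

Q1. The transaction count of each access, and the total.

A1: 11 transactions
A2: 9 transactions
A3: 2 transactions
A4: 1 transaction
A5: 17 transactions

Answer: 11,9,2,1,17; total 40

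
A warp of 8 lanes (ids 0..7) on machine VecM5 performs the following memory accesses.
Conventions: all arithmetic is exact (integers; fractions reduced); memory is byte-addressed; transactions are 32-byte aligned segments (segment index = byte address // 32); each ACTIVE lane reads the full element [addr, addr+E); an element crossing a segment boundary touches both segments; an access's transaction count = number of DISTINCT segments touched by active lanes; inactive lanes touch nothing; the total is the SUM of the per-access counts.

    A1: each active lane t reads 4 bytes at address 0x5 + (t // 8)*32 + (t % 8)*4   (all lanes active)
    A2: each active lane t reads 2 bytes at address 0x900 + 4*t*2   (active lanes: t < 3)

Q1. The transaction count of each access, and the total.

A1: 2 transactions
A2: 1 transaction

Answer: 2,1; total 3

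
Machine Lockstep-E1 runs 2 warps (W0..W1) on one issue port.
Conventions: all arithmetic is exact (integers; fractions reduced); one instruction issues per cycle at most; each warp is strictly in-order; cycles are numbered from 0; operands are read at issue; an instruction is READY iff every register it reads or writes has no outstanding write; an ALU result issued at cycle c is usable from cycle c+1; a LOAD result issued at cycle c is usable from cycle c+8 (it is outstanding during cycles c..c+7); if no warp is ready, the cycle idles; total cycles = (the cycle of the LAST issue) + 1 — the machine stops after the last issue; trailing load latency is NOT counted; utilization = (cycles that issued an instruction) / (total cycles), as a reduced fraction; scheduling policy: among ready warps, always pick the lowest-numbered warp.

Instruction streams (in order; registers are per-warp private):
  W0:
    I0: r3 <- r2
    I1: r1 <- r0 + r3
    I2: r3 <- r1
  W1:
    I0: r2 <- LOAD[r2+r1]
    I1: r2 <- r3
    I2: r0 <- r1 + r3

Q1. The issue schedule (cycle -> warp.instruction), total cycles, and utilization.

cycle 0: W0.I0
cycle 1: W0.I1
cycle 2: W0.I2
cycle 3: W1.I0
cycle 4: idle
cycle 5: idle
cycle 6: idle
cycle 7: idle
cycle 8: idle
cycle 9: idle
cycle 10: idle
cycle 11: W1.I1
cycle 12: W1.I2

Answer: 13 cycles, utilization 6/13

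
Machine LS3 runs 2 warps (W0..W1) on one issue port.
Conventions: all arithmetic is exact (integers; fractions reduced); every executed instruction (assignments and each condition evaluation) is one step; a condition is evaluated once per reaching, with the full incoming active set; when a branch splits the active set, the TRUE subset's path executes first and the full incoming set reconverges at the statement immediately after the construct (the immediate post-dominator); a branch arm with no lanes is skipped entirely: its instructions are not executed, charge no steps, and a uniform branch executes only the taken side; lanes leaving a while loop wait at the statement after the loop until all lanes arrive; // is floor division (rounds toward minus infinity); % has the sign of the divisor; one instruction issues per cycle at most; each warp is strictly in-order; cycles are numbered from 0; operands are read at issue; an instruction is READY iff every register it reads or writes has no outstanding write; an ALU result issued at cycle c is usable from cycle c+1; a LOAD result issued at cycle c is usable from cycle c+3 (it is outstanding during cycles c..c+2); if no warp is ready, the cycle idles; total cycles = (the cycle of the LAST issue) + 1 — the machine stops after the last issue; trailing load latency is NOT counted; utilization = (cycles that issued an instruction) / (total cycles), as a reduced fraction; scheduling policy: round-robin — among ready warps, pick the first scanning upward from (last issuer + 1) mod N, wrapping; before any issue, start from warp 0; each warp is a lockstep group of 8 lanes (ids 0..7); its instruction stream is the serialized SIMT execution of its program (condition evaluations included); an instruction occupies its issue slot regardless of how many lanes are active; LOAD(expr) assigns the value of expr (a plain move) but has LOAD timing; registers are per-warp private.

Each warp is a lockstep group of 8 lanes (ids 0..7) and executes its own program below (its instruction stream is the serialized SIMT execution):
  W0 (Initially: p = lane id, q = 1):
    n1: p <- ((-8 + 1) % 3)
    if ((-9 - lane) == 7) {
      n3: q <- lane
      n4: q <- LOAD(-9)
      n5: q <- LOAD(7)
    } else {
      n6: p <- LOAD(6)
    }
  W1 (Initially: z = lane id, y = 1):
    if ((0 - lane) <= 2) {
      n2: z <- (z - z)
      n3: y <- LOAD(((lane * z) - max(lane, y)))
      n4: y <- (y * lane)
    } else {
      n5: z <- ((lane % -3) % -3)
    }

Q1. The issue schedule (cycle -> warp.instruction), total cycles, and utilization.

cycle 0: W0.I0
cycle 1: W1.I0
cycle 2: W0.I1
cycle 3: W1.I1
cycle 4: W0.I2
cycle 5: W1.I2
cycle 6: idle
cycle 7: idle
cycle 8: W1.I3

Answer: 9 cycles, utilization 7/9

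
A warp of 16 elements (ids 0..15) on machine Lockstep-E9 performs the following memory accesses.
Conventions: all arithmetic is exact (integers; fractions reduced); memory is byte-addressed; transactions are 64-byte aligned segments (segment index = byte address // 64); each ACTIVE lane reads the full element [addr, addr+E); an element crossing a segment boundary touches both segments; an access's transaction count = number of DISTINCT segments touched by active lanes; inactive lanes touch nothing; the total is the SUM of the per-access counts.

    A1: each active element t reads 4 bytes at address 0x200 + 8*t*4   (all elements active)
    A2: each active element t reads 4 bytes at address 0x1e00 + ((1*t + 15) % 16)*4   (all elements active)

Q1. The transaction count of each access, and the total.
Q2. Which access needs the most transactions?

A1: 8 transactions
A2: 1 transaction

Answer: 8,1; total 9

Answer: A1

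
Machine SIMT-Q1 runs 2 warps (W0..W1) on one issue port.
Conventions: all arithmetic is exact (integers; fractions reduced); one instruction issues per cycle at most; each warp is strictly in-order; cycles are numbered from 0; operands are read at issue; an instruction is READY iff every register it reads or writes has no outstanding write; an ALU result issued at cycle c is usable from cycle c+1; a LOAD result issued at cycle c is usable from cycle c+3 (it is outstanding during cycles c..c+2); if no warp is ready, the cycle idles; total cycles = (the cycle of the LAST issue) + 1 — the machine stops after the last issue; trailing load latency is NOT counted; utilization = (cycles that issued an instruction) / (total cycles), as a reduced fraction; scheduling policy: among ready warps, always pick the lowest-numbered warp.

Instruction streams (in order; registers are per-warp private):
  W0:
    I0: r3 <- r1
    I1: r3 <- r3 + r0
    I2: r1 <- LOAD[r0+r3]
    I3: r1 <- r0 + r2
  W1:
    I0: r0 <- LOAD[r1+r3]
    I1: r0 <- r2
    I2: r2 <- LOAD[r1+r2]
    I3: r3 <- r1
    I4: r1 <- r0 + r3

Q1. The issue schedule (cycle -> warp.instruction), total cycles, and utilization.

cycle 0: W0.I0
cycle 1: W0.I1
cycle 2: W0.I2
cycle 3: W1.I0
cycle 4: idle
cycle 5: W0.I3
cycle 6: W1.I1
cycle 7: W1.I2
cycle 8: W1.I3
cycle 9: W1.I4

Answer: 10 cycles, utilization 9/10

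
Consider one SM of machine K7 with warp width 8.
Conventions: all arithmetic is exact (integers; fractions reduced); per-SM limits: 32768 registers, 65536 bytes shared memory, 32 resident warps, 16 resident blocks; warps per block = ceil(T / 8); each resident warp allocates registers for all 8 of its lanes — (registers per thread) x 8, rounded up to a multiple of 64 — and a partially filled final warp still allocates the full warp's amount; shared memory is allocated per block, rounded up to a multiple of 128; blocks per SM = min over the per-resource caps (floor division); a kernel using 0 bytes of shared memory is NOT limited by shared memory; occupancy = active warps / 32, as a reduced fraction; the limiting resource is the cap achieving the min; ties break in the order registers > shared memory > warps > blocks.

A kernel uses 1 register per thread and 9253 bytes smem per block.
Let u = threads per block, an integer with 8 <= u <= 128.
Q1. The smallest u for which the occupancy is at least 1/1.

Answer: u = 57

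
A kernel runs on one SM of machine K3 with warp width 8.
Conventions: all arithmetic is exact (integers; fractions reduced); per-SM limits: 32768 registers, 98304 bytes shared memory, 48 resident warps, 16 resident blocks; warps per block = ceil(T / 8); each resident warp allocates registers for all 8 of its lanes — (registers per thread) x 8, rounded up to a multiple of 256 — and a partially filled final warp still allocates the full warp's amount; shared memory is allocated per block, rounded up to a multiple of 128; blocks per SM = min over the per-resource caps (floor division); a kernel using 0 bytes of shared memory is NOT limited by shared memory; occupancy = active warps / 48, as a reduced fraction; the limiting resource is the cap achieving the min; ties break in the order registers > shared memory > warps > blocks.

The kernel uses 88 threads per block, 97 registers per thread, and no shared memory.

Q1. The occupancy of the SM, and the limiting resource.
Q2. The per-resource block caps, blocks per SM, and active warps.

Answer: occupancy 11/24, limited by registers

registers: 2 blocks
shared memory: no limit (kernel uses none)
warps: 4 blocks
blocks: 16 blocks

Answer: 2 blocks, 22 active warps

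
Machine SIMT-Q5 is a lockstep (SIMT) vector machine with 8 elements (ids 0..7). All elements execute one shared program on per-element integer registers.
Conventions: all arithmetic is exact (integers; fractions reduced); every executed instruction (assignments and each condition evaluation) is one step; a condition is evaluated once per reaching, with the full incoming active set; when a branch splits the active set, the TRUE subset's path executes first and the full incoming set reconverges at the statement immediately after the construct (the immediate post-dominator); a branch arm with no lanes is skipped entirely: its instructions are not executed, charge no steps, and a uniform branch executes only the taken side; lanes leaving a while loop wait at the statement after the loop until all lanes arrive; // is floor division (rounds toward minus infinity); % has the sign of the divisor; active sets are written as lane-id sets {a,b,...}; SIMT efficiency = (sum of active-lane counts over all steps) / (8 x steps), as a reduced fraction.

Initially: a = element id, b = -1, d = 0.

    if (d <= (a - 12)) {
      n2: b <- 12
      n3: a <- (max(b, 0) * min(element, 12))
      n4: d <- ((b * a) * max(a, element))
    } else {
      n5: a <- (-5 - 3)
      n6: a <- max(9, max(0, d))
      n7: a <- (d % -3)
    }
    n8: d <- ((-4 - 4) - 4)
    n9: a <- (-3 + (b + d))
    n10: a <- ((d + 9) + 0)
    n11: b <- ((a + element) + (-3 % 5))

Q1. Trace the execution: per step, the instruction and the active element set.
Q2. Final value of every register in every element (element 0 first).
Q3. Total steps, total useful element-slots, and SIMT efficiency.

step 0: eval (d <= (a - 12))         {0,1,2,3,4,5,6,7}
step 1: a <- (-5 - 3)                {0,1,2,3,4,5,6,7}
step 2: a <- max(9, max(0, d))       {0,1,2,3,4,5,6,7}
step 3: a <- (d % -3)                {0,1,2,3,4,5,6,7}
step 4: d <- ((-4 - 4) - 4)          {0,1,2,3,4,5,6,7}
step 5: a <- (-3 + (b + d))          {0,1,2,3,4,5,6,7}
step 6: a <- ((d + 9) + 0)           {0,1,2,3,4,5,6,7}
step 7: b <- ((a + element) + (-3 % 5)) {0,1,2,3,4,5,6,7}

Answer: 8 steps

a: -3,-3,-3,-3,-3,-3,-3,-3
b: -1,0,1,2,3,4,5,6
d: -12,-12,-12,-12,-12,-12,-12,-12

steps = 8; useful = 64; efficiency = 64/64 = 1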